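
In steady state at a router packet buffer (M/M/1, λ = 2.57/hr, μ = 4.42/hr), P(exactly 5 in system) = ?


ρ = 2.57/4.42 = 0.5814
P_n = (1−ρ)·ρ^n = (1 − 0.5814)·0.5814^5 = 0.4186·0.066459 = 0.027817

Final: 0.027817


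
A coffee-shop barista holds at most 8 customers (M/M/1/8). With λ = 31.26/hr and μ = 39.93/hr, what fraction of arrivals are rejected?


ρ = λ/μ = 31.26/39.93 = 0.7829
P_K = (1−ρ)ρ^K/(1−ρ^(K+1)) = (0.2171·0.141097)/(1 − 0.110460)
= 0.030636/0.889540 = 0.034441

Final: 0.034441


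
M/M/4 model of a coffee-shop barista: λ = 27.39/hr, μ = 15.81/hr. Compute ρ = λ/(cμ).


ρ = λ/(cμ) = 27.39/(4·15.81) = 27.39/63.24 = 0.4331

Final: 0.4331


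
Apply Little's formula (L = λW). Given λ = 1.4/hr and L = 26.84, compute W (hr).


W = L/λ = 26.84/1.4 = 19.1714 hr

Final: 19.1714 hr


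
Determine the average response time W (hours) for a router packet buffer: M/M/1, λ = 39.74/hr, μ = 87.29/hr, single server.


W = 1/(μ−λ) = 1/(87.29 − 39.74) = 1/47.55 = 0.02103 hr

Final: 0.02103 hr


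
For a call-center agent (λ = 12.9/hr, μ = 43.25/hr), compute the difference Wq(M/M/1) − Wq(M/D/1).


ρ = 12.9/43.25 = 0.2983
Wq(M/M/1) = ρ/(μ−λ) = 0.2983/30.35 = 0.009828 hr
Wq(M/D/1) = ρ/(2(μ−λ)) = 0.004914 hr
Savings = 0.009828 − 0.004914 = 0.004914 hr

Final: 0.004914 hr


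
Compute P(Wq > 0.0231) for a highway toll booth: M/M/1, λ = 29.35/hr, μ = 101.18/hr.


ρ = 29.35/101.18 = 0.2901
P(Wq > t) = ρ·e^{−(μ−λ)t} = 0.2901·e^{−1.6593}
= 0.2901·0.190277 = 0.055195

Final: 0.055195


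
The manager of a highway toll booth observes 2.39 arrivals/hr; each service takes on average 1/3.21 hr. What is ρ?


ρ = λ/μ = 2.39/3.21 = 0.7445

Final: 0.7445


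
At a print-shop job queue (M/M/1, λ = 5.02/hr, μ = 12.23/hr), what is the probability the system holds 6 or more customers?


ρ = 5.02/12.23 = 0.4105
P(N ≥ n) = ρ^n = 0.4105^6 = 0.004783

Final: 0.004783


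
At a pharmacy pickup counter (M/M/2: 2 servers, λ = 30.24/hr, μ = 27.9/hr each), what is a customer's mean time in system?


a = 1.0839; ρ = 0.5419; P₀ = 0.297071
Lq = P₀·a^c·ρ/(c!(1−ρ)²) = 0.45069
Wq = Lq/λ = 0.45069/30.24 = 0.01490 hr
W = Wq + 1/μ = 0.01490 + 0.03584 = 0.05075 hr

Final: 0.05075 hr


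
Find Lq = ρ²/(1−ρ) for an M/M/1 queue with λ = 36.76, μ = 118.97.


ρ = 36.76/118.97 = 0.3090
Lq = ρ²/(1−ρ) = 0.09547/0.6910 = 0.1382

Final: 0.1382


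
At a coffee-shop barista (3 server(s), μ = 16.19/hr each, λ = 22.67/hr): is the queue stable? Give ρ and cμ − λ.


Total capacity cμ = 3·16.19 = 48.57/hr
ρ = λ/(cμ) = 22.67/48.57 = 0.4667
Stable ⇔ ρ < 1: YES
Spare capacity = cμ − λ = 48.57 − 22.67 = 25.90/hr

Final: ρ = 0.4667; stable; margin = 25.90/hr


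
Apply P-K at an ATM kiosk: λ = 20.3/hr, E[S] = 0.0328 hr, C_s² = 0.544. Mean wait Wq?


ρ = λ·E[S] = 20.3·0.0328 = 0.6658
E[S²] = E[S]²(1+C_s²) = 0.0328²·(1+0.544) = 0.001661
Wq = λ·E[S²]/(2(1−ρ)) = 20.3·0.001661/(2·0.3342) = 0.05046 hr

Final: 0.05046 hr


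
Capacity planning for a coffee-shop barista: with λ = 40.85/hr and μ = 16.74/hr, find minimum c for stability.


Stability requires cμ > λ ⇔ c > λ/μ.
λ/μ = 40.85/16.74 = 2.4403
Minimum integer c = ⌊2.4403⌋ + 1 = 3
Check: 3·16.74 = 50.22 > 40.85, while 2·16.74 = 33.48 ≤ 40.85

Final: 3 servers


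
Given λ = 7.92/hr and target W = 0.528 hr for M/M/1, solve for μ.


W = 1/(μ−λ) ⇒ μ − λ = 1/W = 1/0.528 = 1.8939
μ = λ + 1/W = 7.92 + 1.8939 = 9.8139 per hr

Final: 9.8139 /hr


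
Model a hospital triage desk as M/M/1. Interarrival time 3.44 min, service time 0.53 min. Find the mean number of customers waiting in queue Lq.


λ = 60/3.44 = 17.4419 /hr
μ = 60/0.53 = 113.2075 /hr
ρ = λ/μ = 17.4419/113.2075 = 0.1541
Lq = ρ²/(1−ρ) = 0.02374/0.8459 = 0.02806

Final: 0.02806


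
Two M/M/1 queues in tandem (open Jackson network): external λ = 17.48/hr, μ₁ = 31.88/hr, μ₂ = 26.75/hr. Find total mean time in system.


Each node sees arrival rate λ = 17.48/hr (tandem ⇒ throughput preserved).
W₁ = 1/(μ₁−λ) = 1/(31.88−17.48) = 0.06944 hr
W₂ = 1/(μ₂−λ) = 1/(26.75−17.48) = 0.10787 hr
W_total = W₁ + W₂ = 0.06944 + 0.10787 = 0.17732 hr

Final: 0.17732 hr


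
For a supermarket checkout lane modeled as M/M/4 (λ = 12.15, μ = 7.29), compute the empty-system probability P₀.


a = λ/μ = 12.15/7.29 = 1.6667; ρ = a/c = 0.4167
Σ_{k=0}^{3} a^k/k! (terms k=0..3) = 1.00000 + 1.66667 + 1.38889 + 0.77160 = 4.82716
Tail: a^4/(4!(1−ρ)) = 7.71605/(24·0.5833) = 0.55115
P₀ = 1/(4.82716 + 0.55115) = 1/5.37831 = 0.185932

Final: 0.185932


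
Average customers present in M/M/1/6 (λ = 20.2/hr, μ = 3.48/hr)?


ρ = 20.2/3.48 = 5.8046
L = ρ[1 − (K+1)ρ^K + Kρ^(K+1)] / [(1−ρ)(1−ρ^(K+1))]
Numerator: 5.8046·(1 − 7·38250.115686 + 6·222026.533581) = 6178468.308028
Denominator: (-4.8046)·(-222025.533581) = 1066743.368238
L = 6178468.308028/1066743.368238 = 5.7919

Final: 5.7919


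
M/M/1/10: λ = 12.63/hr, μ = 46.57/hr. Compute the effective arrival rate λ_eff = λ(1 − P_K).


ρ = 0.2712; P_K = (1−ρ)ρ^10/(1−ρ^11) = 0.000001569
λ_eff = λ(1 − P_K) = 12.63·(1 − 0.000001569) = 12.63·0.999998 = 12.6300 /hr

Final: 12.6300 /hr


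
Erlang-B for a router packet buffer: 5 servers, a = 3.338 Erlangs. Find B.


B(c,a) = (a^c/c!) / Σ_{k=0}^{c} a^k/k!
a^5/5! = 3.453428
Σ terms (k=0..5): 1.00000 + 3.33800 + 5.57112 + 6.19880 + 5.17290 + 3.45343 = 24.734252
B = 3.453428/24.734252 = 0.139621

Final: 0.139621


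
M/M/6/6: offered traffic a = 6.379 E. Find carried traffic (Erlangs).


B(6,6.379) = 0.291002 (Erlang-B)
Carried load = a(1 − B) = 6.379·(1 − 0.291002) = 6.379·0.708998 = 4.5227 E

Final: 4.5227 Erlangs


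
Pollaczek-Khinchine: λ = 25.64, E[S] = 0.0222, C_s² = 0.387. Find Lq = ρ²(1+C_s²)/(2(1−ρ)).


ρ = λ·E[S] = 25.64·0.0222 = 0.5692
Lq = ρ²(1+C_s²)/(2(1−ρ)) = 0.3240·(1+0.387)/(2·0.4308)
= 0.3240·1.3870/0.8616 = 0.52158

Final: 0.52158


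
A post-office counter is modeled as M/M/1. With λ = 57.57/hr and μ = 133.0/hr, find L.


ρ = λ/μ = 57.57/133.0 = 0.4329
L = ρ/(1−ρ) = 0.4329/(1 − 0.4329) = 0.4329/0.5671 = 0.7632

Final: 0.7632


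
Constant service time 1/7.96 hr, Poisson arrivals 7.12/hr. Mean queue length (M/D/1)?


ρ = 7.12/7.96 = 0.8945
M/D/1: Lq = ρ²/(2(1−ρ)) = 0.8001/(2·0.1055) = 3.79086

Final: 3.79086


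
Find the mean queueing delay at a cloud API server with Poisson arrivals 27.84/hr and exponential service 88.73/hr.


ρ = 27.84/88.73 = 0.3138
Wq = ρ/(μ−λ) = 0.3138/(88.73 − 27.84) = 0.3138/60.89 = 0.005153 hr

Final: 0.005153 hr


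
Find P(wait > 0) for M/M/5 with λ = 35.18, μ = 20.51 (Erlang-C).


a = λ/μ = 1.7153; ρ = a/5 = 0.3431
P₀ = 0.179327 (from M/M/c formula)
C(c,a) = [a^c/(c!(1−ρ))]·P₀ = [14.84742/(120·0.6569)]·0.179327
= 0.18834·0.179327 = 0.033774

Final: 0.033774


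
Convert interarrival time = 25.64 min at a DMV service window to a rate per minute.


λ = 1/(interarrival time) in consistent units.
1 minute = 1 min, so λ = 1/25.64 = 0.03900 per minute

Final: 0.03900 /min


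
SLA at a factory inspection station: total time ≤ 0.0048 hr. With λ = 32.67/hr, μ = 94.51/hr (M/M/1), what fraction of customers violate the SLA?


W ~ Exponential(μ−λ) for M/M/1.
μ − λ = 94.51 − 32.67 = 61.8400
P(W > t) = e^{−(μ−λ)t} = e^{−0.2968} = 0.743169

Final: 0.743169


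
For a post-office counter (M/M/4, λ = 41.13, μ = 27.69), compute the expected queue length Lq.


a = λ/μ = 1.4854; ρ = a/4 = 0.3713
P₀ = 0.224347
Lq = P₀·a^c·ρ / (c!·(1−ρ)²) = 0.224347·4.86792·0.3713/(24·0.39521)
= 0.04276

Final: 0.04276


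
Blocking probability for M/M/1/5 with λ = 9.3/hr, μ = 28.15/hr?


ρ = λ/μ = 9.3/28.15 = 0.3304
P_K = (1−ρ)ρ^K/(1−ρ^(K+1)) = (0.6696·0.003936)/(1 − 0.001300)
= 0.002635/0.998700 = 0.002639

Final: 0.002639


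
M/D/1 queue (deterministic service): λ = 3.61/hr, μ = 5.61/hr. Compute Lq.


ρ = 3.61/5.61 = 0.6435
M/D/1: Lq = ρ²/(2(1−ρ)) = 0.4141/(2·0.3565) = 0.58075

Final: 0.58075


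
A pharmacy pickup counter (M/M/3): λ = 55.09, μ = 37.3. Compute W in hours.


a = 1.4769; ρ = 0.4923; P₀ = 0.216203
Lq = P₀·a^c·ρ/(c!(1−ρ)²) = 0.22175
Wq = Lq/λ = 0.22175/55.09 = 0.004025 hr
W = Wq + 1/μ = 0.004025 + 0.02681 = 0.03083 hr

Final: 0.03083 hr


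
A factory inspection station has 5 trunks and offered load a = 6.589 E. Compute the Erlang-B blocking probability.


B(c,a) = (a^c/c!) / Σ_{k=0}^{c} a^k/k!
a^5/5! = 103.494267
Σ terms (k=0..5): 1.00000 + 6.58900 + 21.70746 + 47.67682 + 78.53564 + 103.49427 = 259.003186
B = 103.494267/259.003186 = 0.399587

Final: 0.399587


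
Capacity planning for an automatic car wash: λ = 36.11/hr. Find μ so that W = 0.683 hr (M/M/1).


W = 1/(μ−λ) ⇒ μ − λ = 1/W = 1/0.683 = 1.4641
μ = λ + 1/W = 36.11 + 1.4641 = 37.5741 per hr

Final: 37.5741 /hr


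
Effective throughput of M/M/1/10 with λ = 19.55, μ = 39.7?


ρ = 0.4924; P_K = (1−ρ)ρ^10/(1−ρ^11) = 0.0004258
λ_eff = λ(1 − P_K) = 19.55·(1 − 0.0004258) = 19.55·0.999574 = 19.5417 /hr

Final: 19.5417 /hr


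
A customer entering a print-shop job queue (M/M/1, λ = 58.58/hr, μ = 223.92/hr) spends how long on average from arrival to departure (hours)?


W = 1/(μ−λ) = 1/(223.92 − 58.58) = 1/165.34 = 0.006048 hr

Final: 0.006048 hr


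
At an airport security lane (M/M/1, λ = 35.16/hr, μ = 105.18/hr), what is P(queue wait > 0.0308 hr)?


ρ = 35.16/105.18 = 0.3343
P(Wq > t) = ρ·e^{−(μ−λ)t} = 0.3343·e^{−2.1566}
= 0.3343·0.115716 = 0.038682

Final: 0.038682


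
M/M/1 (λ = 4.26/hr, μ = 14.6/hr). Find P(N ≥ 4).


ρ = 4.26/14.6 = 0.2918
P(N ≥ n) = ρ^n = 0.2918^4 = 0.007248

Final: 0.007248


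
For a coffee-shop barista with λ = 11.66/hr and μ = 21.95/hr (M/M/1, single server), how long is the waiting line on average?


ρ = 11.66/21.95 = 0.5312
Lq = ρ²/(1−ρ) = 0.2822/0.4688 = 0.6019

Final: 0.6019


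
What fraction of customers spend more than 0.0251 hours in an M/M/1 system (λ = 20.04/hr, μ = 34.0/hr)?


W ~ Exponential(μ−λ) for M/M/1.
μ − λ = 34.0 − 20.04 = 13.9600
P(W > t) = e^{−(μ−λ)t} = e^{−0.3504} = 0.704409

Final: 0.704409


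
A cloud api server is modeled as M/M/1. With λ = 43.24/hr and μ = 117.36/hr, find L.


ρ = λ/μ = 43.24/117.36 = 0.3684
L = ρ/(1−ρ) = 0.3684/(1 − 0.3684) = 0.3684/0.6316 = 0.5834

Final: 0.5834


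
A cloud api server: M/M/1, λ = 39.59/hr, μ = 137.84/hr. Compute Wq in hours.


ρ = 39.59/137.84 = 0.2872
Wq = ρ/(μ−λ) = 0.2872/(137.84 − 39.59) = 0.2872/98.25 = 0.002923 hr

Final: 0.002923 hr


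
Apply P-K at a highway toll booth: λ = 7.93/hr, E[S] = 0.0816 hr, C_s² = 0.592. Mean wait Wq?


ρ = λ·E[S] = 7.93·0.0816 = 0.6471
E[S²] = E[S]²(1+C_s²) = 0.0816²·(1+0.592) = 0.010600
Wq = λ·E[S²]/(2(1−ρ)) = 7.93·0.010600/(2·0.3529) = 0.11910 hr

Final: 0.11910 hr


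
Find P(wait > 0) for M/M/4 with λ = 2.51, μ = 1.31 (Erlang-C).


a = λ/μ = 1.9160; ρ = a/4 = 0.4790
P₀ = 0.142820 (from M/M/c formula)
C(c,a) = [a^c/(c!(1−ρ))]·P₀ = [13.47751/(24·0.5210)]·0.142820
= 1.07787·0.142820 = 0.153941

Final: 0.153941


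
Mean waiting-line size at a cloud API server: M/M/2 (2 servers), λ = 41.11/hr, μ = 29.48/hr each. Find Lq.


a = λ/μ = 1.3945; ρ = a/2 = 0.6973
P₀ = 0.178375
Lq = P₀·a^c·ρ / (c!·(1−ρ)²) = 0.178375·1.94464·0.6973/(2·0.09166)
= 1.31939

Final: 1.31939


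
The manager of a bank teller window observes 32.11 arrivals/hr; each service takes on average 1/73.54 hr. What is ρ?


ρ = λ/μ = 32.11/73.54 = 0.4366

Final: 0.4366


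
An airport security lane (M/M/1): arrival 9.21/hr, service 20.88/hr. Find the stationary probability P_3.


ρ = 9.21/20.88 = 0.4411
P_n = (1−ρ)·ρ^n = (1 − 0.4411)·0.4411^3 = 0.5589·0.085820 = 0.047965

Final: 0.047965


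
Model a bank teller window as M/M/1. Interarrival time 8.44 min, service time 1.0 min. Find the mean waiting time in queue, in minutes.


λ = 60/8.44 = 7.1090 /hr
μ = 60/1.0 = 60.0000 /hr
ρ = λ/μ = 7.1090/60.0000 = 0.1185
Wq = ρ/(μ−λ) = 0.1185/(60.0000−7.1090) = 0.002240 hr
In minutes: 0.002240·60 = 0.1344 min

Final: 0.1344 min


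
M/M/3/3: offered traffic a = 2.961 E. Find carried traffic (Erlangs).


B(3,2.961) = 0.341456 (Erlang-B)
Carried load = a(1 − B) = 2.961·(1 − 0.341456) = 2.961·0.658544 = 1.9499 E

Final: 1.9499 Erlangs


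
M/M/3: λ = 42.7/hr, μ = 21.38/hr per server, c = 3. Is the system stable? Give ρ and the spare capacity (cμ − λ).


Total capacity cμ = 3·21.38 = 64.14/hr
ρ = λ/(cμ) = 42.7/64.14 = 0.6657
Stable ⇔ ρ < 1: YES
Spare capacity = cμ − λ = 64.14 − 42.7 = 21.44/hr

Final: ρ = 0.6657; stable; margin = 21.44/hr


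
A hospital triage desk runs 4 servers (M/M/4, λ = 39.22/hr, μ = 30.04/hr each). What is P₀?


a = λ/μ = 39.22/30.04 = 1.3056; ρ = a/c = 0.3264
Σ_{k=0}^{3} a^k/k! (terms k=0..3) = 1.00000 + 1.30559 + 0.85229 + 0.37091 = 3.52879
Tail: a^4/(4!(1−ρ)) = 2.90557/(24·0.6736) = 0.17973
P₀ = 1/(3.52879 + 0.17973) = 1/3.70852 = 0.269649

Final: 0.269649


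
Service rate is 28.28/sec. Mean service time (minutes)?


Mean service time = 1/μ = 1/28.28 second = 0.03536 second
In minutes: 0.03536 × 0.0166667 = 0.0005893 min

Final: 0.0005893 min


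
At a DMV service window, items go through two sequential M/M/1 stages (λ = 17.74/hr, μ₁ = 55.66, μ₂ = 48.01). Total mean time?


Each node sees arrival rate λ = 17.74/hr (tandem ⇒ throughput preserved).
W₁ = 1/(μ₁−λ) = 1/(55.66−17.74) = 0.02637 hr
W₂ = 1/(μ₂−λ) = 1/(48.01−17.74) = 0.03304 hr
W_total = W₁ + W₂ = 0.02637 + 0.03304 = 0.05941 hr

Final: 0.05941 hr


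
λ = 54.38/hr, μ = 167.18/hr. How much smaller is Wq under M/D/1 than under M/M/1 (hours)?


ρ = 54.38/167.18 = 0.3253
Wq(M/M/1) = ρ/(μ−λ) = 0.3253/112.80 = 0.002884 hr
Wq(M/D/1) = ρ/(2(μ−λ)) = 0.001442 hr
Savings = 0.002884 − 0.001442 = 0.001442 hr

Final: 0.001442 hr


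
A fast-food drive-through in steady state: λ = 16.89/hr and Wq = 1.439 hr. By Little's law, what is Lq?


Lq = λWq = 16.89·1.439 = 24.3047

Final: 24.3047


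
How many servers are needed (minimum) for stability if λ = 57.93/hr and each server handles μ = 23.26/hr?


Stability requires cμ > λ ⇔ c > λ/μ.
λ/μ = 57.93/23.26 = 2.4905
Minimum integer c = ⌊2.4905⌋ + 1 = 3
Check: 3·23.26 = 69.78 > 57.93, while 2·23.26 = 46.52 ≤ 57.93

Final: 3 servers


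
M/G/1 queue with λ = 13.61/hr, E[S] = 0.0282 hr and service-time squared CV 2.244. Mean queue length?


ρ = λ·E[S] = 13.61·0.0282 = 0.3838
Lq = ρ²(1+C_s²)/(2(1−ρ)) = 0.1473·(1+2.244)/(2·0.6162)
= 0.1473·3.2440/1.2324 = 0.38774

Final: 0.38774


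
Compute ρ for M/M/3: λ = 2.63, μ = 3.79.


ρ = λ/(cμ) = 2.63/(3·3.79) = 2.63/11.37 = 0.2313

Final: 0.2313


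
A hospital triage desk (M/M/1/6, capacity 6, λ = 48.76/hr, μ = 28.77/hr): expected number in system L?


ρ = 48.76/28.77 = 1.6948
L = ρ[1 − (K+1)ρ^K + Kρ^(K+1)] / [(1−ρ)(1−ρ^(K+1))]
Numerator: 1.6948·(1 − 7·23.699709 + 6·40.166764) = 128.980323
Denominator: (-0.6948)·(-39.166764) = 27.213890
L = 128.980323/27.213890 = 4.7395

Final: 4.7395


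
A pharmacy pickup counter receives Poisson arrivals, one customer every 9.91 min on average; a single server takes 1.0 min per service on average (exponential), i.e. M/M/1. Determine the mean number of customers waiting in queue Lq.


λ = 60/9.91 = 6.0545 /hr
μ = 60/1.0 = 60.0000 /hr
ρ = λ/μ = 6.0545/60.0000 = 0.1009
Lq = ρ²/(1−ρ) = 0.01018/0.8991 = 0.01133

Final: 0.01133


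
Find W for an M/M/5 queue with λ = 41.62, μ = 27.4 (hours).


a = 1.5190; ρ = 0.3038; P₀ = 0.218562
Lq = P₀·a^c·ρ/(c!(1−ρ)²) = 0.009231
Wq = Lq/λ = 0.009231/41.62 = 0.0002218 hr
W = Wq + 1/μ = 0.0002218 + 0.03650 = 0.03672 hr

Final: 0.03672 hr


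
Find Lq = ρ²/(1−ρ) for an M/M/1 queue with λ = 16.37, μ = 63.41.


ρ = 16.37/63.41 = 0.2582
Lq = ρ²/(1−ρ) = 0.06665/0.7418 = 0.08984

Final: 0.08984


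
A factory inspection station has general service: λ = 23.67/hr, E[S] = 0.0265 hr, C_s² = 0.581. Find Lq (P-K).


ρ = λ·E[S] = 23.67·0.0265 = 0.6273
Lq = ρ²(1+C_s²)/(2(1−ρ)) = 0.3934·(1+0.581)/(2·0.3727)
= 0.3934·1.5810/0.7455 = 0.83441

Final: 0.83441


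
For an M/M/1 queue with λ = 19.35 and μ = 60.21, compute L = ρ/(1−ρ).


ρ = λ/μ = 19.35/60.21 = 0.3214
L = ρ/(1−ρ) = 0.3214/(1 − 0.3214) = 0.3214/0.6786 = 0.4736

Final: 0.4736


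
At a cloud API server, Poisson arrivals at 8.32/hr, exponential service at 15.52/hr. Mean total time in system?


W = 1/(μ−λ) = 1/(15.52 − 8.32) = 1/7.20 = 0.1389 hr

Final: 0.1389 hr


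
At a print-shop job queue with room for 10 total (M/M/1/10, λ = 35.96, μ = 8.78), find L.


ρ = 35.96/8.78 = 4.0957
L = ρ[1 − (K+1)ρ^K + Kρ^(K+1)] / [(1−ρ)(1−ρ^(K+1))]
Numerator: 4.0957·(1 − 11·1328163.899318 + 10·5439723.669642) = 162956281.953227
Denominator: (-3.0957)·(-5439722.669642) = 16839597.057048
L = 162956281.953227/16839597.057048 = 9.6770

Final: 9.6770


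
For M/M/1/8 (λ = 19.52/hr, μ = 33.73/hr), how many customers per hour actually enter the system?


ρ = 0.5787; P_K = (1−ρ)ρ^8/(1−ρ^9) = 0.005339
λ_eff = λ(1 − P_K) = 19.52·(1 − 0.005339) = 19.52·0.994661 = 19.4158 /hr

Final: 19.4158 /hr


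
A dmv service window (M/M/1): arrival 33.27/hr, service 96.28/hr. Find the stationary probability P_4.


ρ = 33.27/96.28 = 0.3456
P_n = (1−ρ)·ρ^n = (1 − 0.3456)·0.3456^4 = 0.6544·0.014258 = 0.009331

Final: 0.009331


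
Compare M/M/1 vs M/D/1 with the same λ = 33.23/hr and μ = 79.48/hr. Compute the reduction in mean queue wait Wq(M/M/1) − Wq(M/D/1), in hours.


ρ = 33.23/79.48 = 0.4181
Wq(M/M/1) = ρ/(μ−λ) = 0.4181/46.25 = 0.009040 hr
Wq(M/D/1) = ρ/(2(μ−λ)) = 0.004520 hr
Savings = 0.009040 − 0.004520 = 0.004520 hr

Final: 0.004520 hr


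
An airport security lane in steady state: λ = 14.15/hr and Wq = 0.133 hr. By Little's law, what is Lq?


Lq = λWq = 14.15·0.133 = 1.8820

Final: 1.8820


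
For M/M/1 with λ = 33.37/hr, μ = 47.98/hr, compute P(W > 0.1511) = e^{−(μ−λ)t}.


W ~ Exponential(μ−λ) for M/M/1.
μ − λ = 47.98 − 33.37 = 14.6100
P(W > t) = e^{−(μ−λ)t} = e^{−2.2076} = 0.109967

Final: 0.109967


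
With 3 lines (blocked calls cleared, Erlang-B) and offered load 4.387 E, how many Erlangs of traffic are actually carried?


B(3,4.387) = 0.483873 (Erlang-B)
Carried load = a(1 − B) = 4.387·(1 − 0.483873) = 4.387·0.516127 = 2.2643 E

Final: 2.2643 Erlangs


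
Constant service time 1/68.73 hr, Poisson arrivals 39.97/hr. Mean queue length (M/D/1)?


ρ = 39.97/68.73 = 0.5816
M/D/1: Lq = ρ²/(2(1−ρ)) = 0.3382/(2·0.4184) = 0.40411

Final: 0.40411


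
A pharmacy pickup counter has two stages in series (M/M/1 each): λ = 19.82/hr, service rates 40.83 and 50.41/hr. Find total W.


Each node sees arrival rate λ = 19.82/hr (tandem ⇒ throughput preserved).
W₁ = 1/(μ₁−λ) = 1/(40.83−19.82) = 0.04760 hr
W₂ = 1/(μ₂−λ) = 1/(50.41−19.82) = 0.03269 hr
W_total = W₁ + W₂ = 0.04760 + 0.03269 = 0.08029 hr

Final: 0.08029 hr


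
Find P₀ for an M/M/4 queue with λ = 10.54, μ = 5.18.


a = λ/μ = 10.54/5.18 = 2.0347; ρ = a/c = 0.5087
Σ_{k=0}^{3} a^k/k! (terms k=0..3) = 1.00000 + 2.03475 + 2.07010 + 1.40405 = 6.50890
Tail: a^4/(4!(1−ρ)) = 17.14129/(24·0.4913) = 1.45370
P₀ = 1/(6.50890 + 1.45370) = 1/7.96259 = 0.125587

Final: 0.125587


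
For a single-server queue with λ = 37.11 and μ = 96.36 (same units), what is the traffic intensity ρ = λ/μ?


ρ = λ/μ = 37.11/96.36 = 0.3851

Final: 0.3851


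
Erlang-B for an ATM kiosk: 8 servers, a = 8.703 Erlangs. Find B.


B(c,a) = (a^c/c!) / Σ_{k=0}^{c} a^k/k!
a^8/8! = 816.265319
Σ terms (k=0..8): 1.00000 + 8.70300 + 37.87110 + 109.86407 + 239.03676 + 416.06738 + 603.50574 + 750.33006 + 816.26532 = 2982.643444
B = 816.265319/2982.643444 = 0.273672

Final: 0.273672


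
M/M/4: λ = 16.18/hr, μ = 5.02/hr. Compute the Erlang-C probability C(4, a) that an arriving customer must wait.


a = λ/μ = 3.2231; ρ = a/4 = 0.8058
P₀ = 0.026212 (from M/M/c formula)
C(c,a) = [a^c/(c!(1−ρ))]·P₀ = [107.91932/(24·0.1942)]·0.026212
= 23.15192·0.026212 = 0.606870

Final: 0.606870


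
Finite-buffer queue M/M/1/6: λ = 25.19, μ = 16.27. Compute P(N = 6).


ρ = λ/μ = 25.19/16.27 = 1.5482
P_K = (1−ρ)ρ^K/(1−ρ^(K+1)) = (-0.5482·13.773480)/(1 − 21.324767)
= -7.551287/-20.324767 = 0.371531

Final: 0.371531


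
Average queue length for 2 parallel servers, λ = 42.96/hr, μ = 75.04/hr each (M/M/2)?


a = λ/μ = 0.5725; ρ = a/2 = 0.2862
P₀ = 0.554911
Lq = P₀·a^c·ρ / (c!·(1−ρ)²) = 0.554911·0.32775·0.2862/(2·0.50944)
= 0.05110

Final: 0.05110


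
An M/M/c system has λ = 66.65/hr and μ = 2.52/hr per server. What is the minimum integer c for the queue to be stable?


Stability requires cμ > λ ⇔ c > λ/μ.
λ/μ = 66.65/2.52 = 26.4484
Minimum integer c = ⌊26.4484⌋ + 1 = 27
Check: 27·2.52 = 68.04 > 66.65, while 26·2.52 = 65.52 ≤ 66.65

Final: 27 servers


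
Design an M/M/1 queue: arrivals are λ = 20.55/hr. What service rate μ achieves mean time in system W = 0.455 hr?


W = 1/(μ−λ) ⇒ μ − λ = 1/W = 1/0.455 = 2.1978
μ = λ + 1/W = 20.55 + 2.1978 = 22.7478 per hr

Final: 22.7478 /hr


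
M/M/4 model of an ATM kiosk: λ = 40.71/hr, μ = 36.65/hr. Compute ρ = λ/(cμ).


ρ = λ/(cμ) = 40.71/(4·36.65) = 40.71/146.60 = 0.2777

Final: 0.2777


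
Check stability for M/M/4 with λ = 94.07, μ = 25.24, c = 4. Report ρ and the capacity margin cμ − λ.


Total capacity cμ = 4·25.24 = 100.96/hr
ρ = λ/(cμ) = 94.07/100.96 = 0.9318
Stable ⇔ ρ < 1: YES
Spare capacity = cμ − λ = 100.96 − 94.07 = 6.89/hr

Final: ρ = 0.9318; stable; margin = 6.89/hr


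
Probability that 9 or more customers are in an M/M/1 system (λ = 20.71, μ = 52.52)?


ρ = 20.71/52.52 = 0.3943
P(N ≥ n) = ρ^n = 0.3943^9 = 0.0002305

Final: 0.0002305


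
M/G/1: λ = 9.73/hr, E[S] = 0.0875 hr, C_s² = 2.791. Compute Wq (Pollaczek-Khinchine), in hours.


ρ = λ·E[S] = 9.73·0.0875 = 0.8514
E[S²] = E[S]²(1+C_s²) = 0.0875²·(1+2.791) = 0.029025
Wq = λ·E[S²]/(2(1−ρ)) = 9.73·0.029025/(2·0.1486) = 0.95008 hr

Final: 0.95008 hr


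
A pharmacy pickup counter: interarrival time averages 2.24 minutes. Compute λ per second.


λ = 1/(interarrival time) in consistent units.
1 second = 0.0166667 min, so λ = 0.0166667/2.24 = 0.007440 per second

Final: 0.007440 /sec


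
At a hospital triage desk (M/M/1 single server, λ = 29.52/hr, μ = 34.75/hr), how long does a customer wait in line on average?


ρ = 29.52/34.75 = 0.8495
Wq = ρ/(μ−λ) = 0.8495/(34.75 − 29.52) = 0.8495/5.23 = 0.1624 hr

Final: 0.1624 hr


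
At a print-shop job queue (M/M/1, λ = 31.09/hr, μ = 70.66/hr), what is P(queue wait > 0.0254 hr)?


ρ = 31.09/70.66 = 0.4400
P(Wq > t) = ρ·e^{−(μ−λ)t} = 0.4400·e^{−1.0051}
= 0.4400·0.366016 = 0.161045

Final: 0.161045


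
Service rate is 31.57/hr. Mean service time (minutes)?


Mean service time = 1/μ = 1/31.57 hour = 0.03168 hour
In minutes: 0.03168 × 60 = 1.9005 min

Final: 1.9005 min


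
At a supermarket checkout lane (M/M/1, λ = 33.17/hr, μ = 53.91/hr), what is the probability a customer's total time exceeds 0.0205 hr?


W ~ Exponential(μ−λ) for M/M/1.
μ − λ = 53.91 − 33.17 = 20.7400
P(W > t) = e^{−(μ−λ)t} = e^{−0.4252} = 0.653659

Final: 0.653659


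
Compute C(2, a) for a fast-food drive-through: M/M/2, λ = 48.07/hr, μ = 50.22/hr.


a = λ/μ = 0.9572; ρ = a/2 = 0.4786
P₀ = 0.352636 (from M/M/c formula)
C(c,a) = [a^c/(c!(1−ρ))]·P₀ = [0.91621/(2·0.5214)]·0.352636
= 0.87860·0.352636 = 0.309825

Final: 0.309825


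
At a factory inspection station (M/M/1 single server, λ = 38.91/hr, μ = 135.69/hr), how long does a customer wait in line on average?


ρ = 38.91/135.69 = 0.2868
Wq = ρ/(μ−λ) = 0.2868/(135.69 − 38.91) = 0.2868/96.78 = 0.002963 hr

Final: 0.002963 hr


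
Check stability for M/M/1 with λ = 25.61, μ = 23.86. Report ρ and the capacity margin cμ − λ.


Total capacity cμ = 1·23.86 = 23.86/hr
ρ = λ/(cμ) = 25.61/23.86 = 1.0733
Stable ⇔ ρ < 1: NO
Spare capacity = cμ − λ = 23.86 − 25.61 = -1.75/hr

Final: ρ = 1.0733; unstable; margin = -1.75/hr


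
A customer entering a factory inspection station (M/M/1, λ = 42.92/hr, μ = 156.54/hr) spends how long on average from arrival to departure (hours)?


W = 1/(μ−λ) = 1/(156.54 − 42.92) = 1/113.62 = 0.008801 hr

Final: 0.008801 hr


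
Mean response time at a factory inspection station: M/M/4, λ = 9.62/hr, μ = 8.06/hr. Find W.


a = 1.1935; ρ = 0.2984; P₀ = 0.302140
Lq = P₀·a^c·ρ/(c!(1−ρ)²) = 0.01549
Wq = Lq/λ = 0.01549/9.62 = 0.001610 hr
W = Wq + 1/μ = 0.001610 + 0.12407 = 0.12568 hr

Final: 0.12568 hr


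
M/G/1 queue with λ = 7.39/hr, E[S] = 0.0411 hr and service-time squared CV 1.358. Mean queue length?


ρ = λ·E[S] = 7.39·0.0411 = 0.3037
Lq = ρ²(1+C_s²)/(2(1−ρ)) = 0.09225·(1+1.358)/(2·0.6963)
= 0.09225·2.3580/1.3925 = 0.15621

Final: 0.15621


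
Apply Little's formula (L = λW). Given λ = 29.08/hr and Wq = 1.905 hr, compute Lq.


Lq = λWq = 29.08·1.905 = 55.3974

Final: 55.3974


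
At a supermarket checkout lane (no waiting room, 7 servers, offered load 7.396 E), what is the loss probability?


B(c,a) = (a^c/c!) / Σ_{k=0}^{c} a^k/k!
a^7/7! = 240.186051
Σ terms (k=0..7): 1.00000 + 7.39600 + 27.35041 + 67.42787 + 124.67414 + 184.41798 + 227.32590 + 240.18605 = 879.778349
B = 240.186051/879.778349 = 0.273007

Final: 0.273007


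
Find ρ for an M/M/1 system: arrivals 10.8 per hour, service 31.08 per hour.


ρ = λ/μ = 10.8/31.08 = 0.3475

Final: 0.3475


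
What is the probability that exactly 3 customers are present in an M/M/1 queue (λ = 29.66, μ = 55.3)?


ρ = 29.66/55.3 = 0.5363
P_n = (1−ρ)·ρ^n = (1 − 0.5363)·0.5363^3 = 0.4637·0.154290 = 0.071537

Final: 0.071537


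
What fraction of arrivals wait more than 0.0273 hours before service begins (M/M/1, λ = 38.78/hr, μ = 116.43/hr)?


ρ = 38.78/116.43 = 0.3331
P(Wq > t) = ρ·e^{−(μ−λ)t} = 0.3331·e^{−2.1198}
= 0.3331·0.120050 = 0.039986

Final: 0.039986


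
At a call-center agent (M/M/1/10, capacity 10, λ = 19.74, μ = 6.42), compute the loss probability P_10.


ρ = λ/μ = 19.74/6.42 = 3.0748
P_K = (1−ρ)ρ^K/(1−ρ^(K+1)) = (-2.0748·75530.298777)/(1 − 232238.021472)
= -156707.722696/-232237.021472 = 0.674775

Final: 0.674775


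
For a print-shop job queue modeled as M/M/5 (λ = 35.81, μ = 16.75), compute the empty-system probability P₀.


a = λ/μ = 35.81/16.75 = 2.1379; ρ = a/c = 0.4276
Σ_{k=0}^{4} a^k/k! (terms k=0..4) = 1.00000 + 2.13791 + 2.28533 + 1.62861 + 0.87046 = 7.92231
Tail: a^5/(5!(1−ρ)) = 44.66296/(120·0.5724) = 0.65021
P₀ = 1/(7.92231 + 0.65021) = 1/8.57252 = 0.116652

Final: 0.116652


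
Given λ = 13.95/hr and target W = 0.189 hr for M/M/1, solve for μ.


W = 1/(μ−λ) ⇒ μ − λ = 1/W = 1/0.189 = 5.2910
μ = λ + 1/W = 13.95 + 5.2910 = 19.2410 per hr

Final: 19.2410 /hr


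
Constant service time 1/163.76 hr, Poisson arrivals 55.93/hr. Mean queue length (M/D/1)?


ρ = 55.93/163.76 = 0.3415
M/D/1: Lq = ρ²/(2(1−ρ)) = 0.1166/(2·0.6585) = 0.08858

Final: 0.08858


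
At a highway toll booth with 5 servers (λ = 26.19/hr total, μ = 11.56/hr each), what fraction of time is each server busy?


ρ = λ/(cμ) = 26.19/(5·11.56) = 26.19/57.80 = 0.4531

Final: 0.4531


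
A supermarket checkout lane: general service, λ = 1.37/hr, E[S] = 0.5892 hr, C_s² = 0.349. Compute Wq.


ρ = λ·E[S] = 1.37·0.5892 = 0.8072
E[S²] = E[S]²(1+C_s²) = 0.5892²·(1+0.349) = 0.468314
Wq = λ·E[S²]/(2(1−ρ)) = 1.37·0.468314/(2·0.1928) = 1.66391 hr

Final: 1.66391 hr


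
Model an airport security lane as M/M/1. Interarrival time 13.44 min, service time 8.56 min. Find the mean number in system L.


λ = 60/13.44 = 4.4643 /hr
μ = 60/8.56 = 7.0093 /hr
ρ = λ/μ = 4.4643/7.0093 = 0.6369
L = ρ/(1−ρ) = 0.6369/0.3631 = 1.7541

Final: 1.7541


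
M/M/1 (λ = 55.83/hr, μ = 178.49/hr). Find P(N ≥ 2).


ρ = 55.83/178.49 = 0.3128
P(N ≥ n) = ρ^n = 0.3128^2 = 0.097838

Final: 0.097838


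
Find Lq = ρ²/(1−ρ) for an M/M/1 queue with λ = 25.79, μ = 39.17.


ρ = 25.79/39.17 = 0.6584
Lq = ρ²/(1−ρ) = 0.4335/0.3416 = 1.2691

Final: 1.2691


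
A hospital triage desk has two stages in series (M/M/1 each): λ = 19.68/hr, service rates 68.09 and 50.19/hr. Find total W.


Each node sees arrival rate λ = 19.68/hr (tandem ⇒ throughput preserved).
W₁ = 1/(μ₁−λ) = 1/(68.09−19.68) = 0.02066 hr
W₂ = 1/(μ₂−λ) = 1/(50.19−19.68) = 0.03278 hr
W_total = W₁ + W₂ = 0.02066 + 0.03278 = 0.05343 hr

Final: 0.05343 hr


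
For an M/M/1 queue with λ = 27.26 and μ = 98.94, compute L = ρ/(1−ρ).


ρ = λ/μ = 27.26/98.94 = 0.2755
L = ρ/(1−ρ) = 0.2755/(1 − 0.2755) = 0.2755/0.7245 = 0.3803

Final: 0.3803


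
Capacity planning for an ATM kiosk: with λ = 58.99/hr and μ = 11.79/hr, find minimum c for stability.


Stability requires cμ > λ ⇔ c > λ/μ.
λ/μ = 58.99/11.79 = 5.0034
Minimum integer c = ⌊5.0034⌋ + 1 = 6
Check: 6·11.79 = 70.74 > 58.99, while 5·11.79 = 58.95 ≤ 58.99

Final: 6 servers


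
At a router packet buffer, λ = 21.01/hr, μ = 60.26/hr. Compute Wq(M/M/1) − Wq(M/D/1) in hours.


ρ = 21.01/60.26 = 0.3487
Wq(M/M/1) = ρ/(μ−λ) = 0.3487/39.25 = 0.008883 hr
Wq(M/D/1) = ρ/(2(μ−λ)) = 0.004441 hr
Savings = 0.008883 − 0.004441 = 0.004441 hr

Final: 0.004441 hr


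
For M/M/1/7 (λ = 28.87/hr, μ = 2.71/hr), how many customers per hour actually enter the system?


ρ = 10.6531; P_K = (1−ρ)ρ^7/(1−ρ^8) = 0.906131
λ_eff = λ(1 − P_K) = 28.87·(1 − 0.906131) = 28.87·0.093869 = 2.7100 /hr

Final: 2.7100 /hr


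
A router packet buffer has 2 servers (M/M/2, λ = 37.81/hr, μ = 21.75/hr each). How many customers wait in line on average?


a = λ/μ = 1.7384; ρ = a/2 = 0.8692
P₀ = 0.069979
Lq = P₀·a^c·ρ / (c!·(1−ρ)²) = 0.069979·3.02200·0.8692/(2·0.01711)
= 5.37161

Final: 5.37161


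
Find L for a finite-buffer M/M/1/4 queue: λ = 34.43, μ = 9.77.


ρ = 34.43/9.77 = 3.5241
L = ρ[1 − (K+1)ρ^K + Kρ^(K+1)] / [(1−ρ)(1−ρ^(K+1))]
Numerator: 3.5241·(1 − 5·154.230347 + 4·543.515952) = 4947.460865
Denominator: (-2.5241)·(-542.515952) = 1369.339138
L = 4947.460865/1369.339138 = 3.6130

Final: 3.6130


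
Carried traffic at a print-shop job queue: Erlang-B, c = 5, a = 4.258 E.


B(5,4.258) = 0.221958 (Erlang-B)
Carried load = a(1 − B) = 4.258·(1 − 0.221958) = 4.258·0.778042 = 3.3129 E

Final: 3.3129 Erlangs


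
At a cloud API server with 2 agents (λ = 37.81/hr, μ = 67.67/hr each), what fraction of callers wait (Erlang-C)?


a = λ/μ = 0.5587; ρ = a/2 = 0.2794
P₀ = 0.563269 (from M/M/c formula)
C(c,a) = [a^c/(c!(1−ρ))]·P₀ = [0.31219/(2·0.7206)]·0.563269
= 0.21661·0.563269 = 0.122010

Final: 0.122010


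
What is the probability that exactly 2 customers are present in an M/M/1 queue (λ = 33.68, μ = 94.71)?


ρ = 33.68/94.71 = 0.3556
P_n = (1−ρ)·ρ^n = (1 − 0.3556)·0.3556^2 = 0.6444·0.126460 = 0.081489

Final: 0.081489


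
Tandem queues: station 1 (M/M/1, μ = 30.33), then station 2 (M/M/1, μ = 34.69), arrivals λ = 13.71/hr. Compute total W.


Each node sees arrival rate λ = 13.71/hr (tandem ⇒ throughput preserved).
W₁ = 1/(μ₁−λ) = 1/(30.33−13.71) = 0.06017 hr
W₂ = 1/(μ₂−λ) = 1/(34.69−13.71) = 0.04766 hr
W_total = W₁ + W₂ = 0.06017 + 0.04766 = 0.10783 hr

Final: 0.10783 hr


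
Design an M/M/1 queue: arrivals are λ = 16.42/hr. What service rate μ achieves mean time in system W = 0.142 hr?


W = 1/(μ−λ) ⇒ μ − λ = 1/W = 1/0.142 = 7.0423
μ = λ + 1/W = 16.42 + 7.0423 = 23.4623 per hr

Final: 23.4623 /hr


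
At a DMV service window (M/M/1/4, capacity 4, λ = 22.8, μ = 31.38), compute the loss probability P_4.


ρ = λ/μ = 22.8/31.38 = 0.7266
P_K = (1−ρ)ρ^K/(1−ρ^(K+1)) = (0.2734·0.278694)/(1 − 0.202493)
= 0.076201/0.797507 = 0.095549

Final: 0.095549


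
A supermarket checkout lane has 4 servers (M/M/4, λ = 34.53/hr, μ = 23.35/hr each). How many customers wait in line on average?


a = λ/μ = 1.4788; ρ = a/4 = 0.3697
P₀ = 0.225869
Lq = P₀·a^c·ρ / (c!·(1−ρ)²) = 0.225869·4.78232·0.3697/(24·0.39728)
= 0.04188

Final: 0.04188


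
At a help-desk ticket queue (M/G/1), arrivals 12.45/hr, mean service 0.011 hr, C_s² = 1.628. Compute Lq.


ρ = λ·E[S] = 12.45·0.011 = 0.1369
Lq = ρ²(1+C_s²)/(2(1−ρ)) = 0.01876·(1+1.628)/(2·0.8630)
= 0.01876·2.6280/1.7261 = 0.02856

Final: 0.02856


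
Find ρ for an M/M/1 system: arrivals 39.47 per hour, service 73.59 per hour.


ρ = λ/μ = 39.47/73.59 = 0.5364

Final: 0.5364


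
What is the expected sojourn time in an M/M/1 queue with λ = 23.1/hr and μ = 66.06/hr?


W = 1/(μ−λ) = 1/(66.06 − 23.1) = 1/42.96 = 0.02328 hr

Final: 0.02328 hr


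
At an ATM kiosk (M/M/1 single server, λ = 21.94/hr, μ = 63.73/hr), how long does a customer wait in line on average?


ρ = 21.94/63.73 = 0.3443
Wq = ρ/(μ−λ) = 0.3443/(63.73 − 21.94) = 0.3443/41.79 = 0.008238 hr

Final: 0.008238 hr


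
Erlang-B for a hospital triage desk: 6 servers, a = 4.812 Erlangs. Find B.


B(c,a) = (a^c/c!) / Σ_{k=0}^{c} a^k/k!
a^6/6! = 17.243333
Σ terms (k=0..6): 1.00000 + 4.81200 + 11.57767 + 18.57059 + 22.34041 + 21.50042 + 17.24333 = 97.044421
B = 17.243333/97.044421 = 0.177685

Final: 0.177685


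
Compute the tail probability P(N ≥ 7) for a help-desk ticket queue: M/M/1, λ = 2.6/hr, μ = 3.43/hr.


ρ = 2.6/3.43 = 0.7580
P(N ≥ n) = ρ^n = 0.7580^7 = 0.143799

Final: 0.143799


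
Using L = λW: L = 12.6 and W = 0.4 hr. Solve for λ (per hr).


λ = L/W = 12.6/0.4 = 31.5000 /hr

Final: 31.5000 /hr


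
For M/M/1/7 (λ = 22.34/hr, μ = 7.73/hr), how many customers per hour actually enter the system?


ρ = 2.8900; P_K = (1−ρ)ρ^7/(1−ρ^8) = 0.654118
λ_eff = λ(1 − P_K) = 22.34·(1 − 0.654118) = 22.34·0.345882 = 7.7270 /hr

Final: 7.7270 /hr


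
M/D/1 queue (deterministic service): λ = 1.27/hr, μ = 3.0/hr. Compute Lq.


ρ = 1.27/3.0 = 0.4233
M/D/1: Lq = ρ²/(2(1−ρ)) = 0.1792/(2·0.5767) = 0.15539

Final: 0.15539


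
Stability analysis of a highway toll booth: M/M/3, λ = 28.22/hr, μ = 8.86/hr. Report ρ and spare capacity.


Total capacity cμ = 3·8.86 = 26.58/hr
ρ = λ/(cμ) = 28.22/26.58 = 1.0617
Stable ⇔ ρ < 1: NO
Spare capacity = cμ − λ = 26.58 − 28.22 = -1.64/hr

Final: ρ = 1.0617; unstable; margin = -1.64/hr


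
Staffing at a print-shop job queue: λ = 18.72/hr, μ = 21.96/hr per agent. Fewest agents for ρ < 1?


Stability requires cμ > λ ⇔ c > λ/μ.
λ/μ = 18.72/21.96 = 0.8525
Minimum integer c = ⌊0.8525⌋ + 1 = 1
Check: 1·21.96 = 21.96 > 18.72, while 0·21.96 = 0.00 ≤ 18.72

Final: 1 servers


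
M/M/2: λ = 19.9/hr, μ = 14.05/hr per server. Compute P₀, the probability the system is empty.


a = λ/μ = 19.9/14.05 = 1.4164; ρ = a/c = 0.7082
Σ_{k=0}^{1} a^k/k! (terms k=0..1) = 1.00000 + 1.41637 = 2.41637
Tail: a^2/(2!(1−ρ)) = 2.00610/(2·0.2918) = 3.43729
P₀ = 1/(2.41637 + 3.43729) = 1/5.85366 = 0.170833

Final: 0.170833


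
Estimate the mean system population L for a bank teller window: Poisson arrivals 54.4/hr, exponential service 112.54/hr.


ρ = λ/μ = 54.4/112.54 = 0.4834
L = ρ/(1−ρ) = 0.4834/(1 − 0.4834) = 0.4834/0.5166 = 0.9357

Final: 0.9357


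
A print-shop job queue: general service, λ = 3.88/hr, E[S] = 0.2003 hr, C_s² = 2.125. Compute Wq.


ρ = λ·E[S] = 3.88·0.2003 = 0.7772
E[S²] = E[S]²(1+C_s²) = 0.2003²·(1+2.125) = 0.125375
Wq = λ·E[S²]/(2(1−ρ)) = 3.88·0.125375/(2·0.2228) = 1.09151 hr

Final: 1.09151 hr


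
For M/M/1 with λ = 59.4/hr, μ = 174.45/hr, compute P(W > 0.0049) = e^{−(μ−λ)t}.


W ~ Exponential(μ−λ) for M/M/1.
μ − λ = 174.45 − 59.4 = 115.0500
P(W > t) = e^{−(μ−λ)t} = e^{−0.5637} = 0.569074

Final: 0.569074


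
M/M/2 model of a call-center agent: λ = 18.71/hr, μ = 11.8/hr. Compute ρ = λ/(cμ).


ρ = λ/(cμ) = 18.71/(2·11.8) = 18.71/23.60 = 0.7928

Final: 0.7928


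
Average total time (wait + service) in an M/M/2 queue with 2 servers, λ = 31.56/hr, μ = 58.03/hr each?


a = 0.5439; ρ = 0.2719; P₀ = 0.572416
Lq = P₀·a^c·ρ/(c!(1−ρ)²) = 0.04343
Wq = Lq/λ = 0.04343/31.56 = 0.001376 hr
W = Wq + 1/μ = 0.001376 + 0.01723 = 0.01861 hr

Final: 0.01861 hr


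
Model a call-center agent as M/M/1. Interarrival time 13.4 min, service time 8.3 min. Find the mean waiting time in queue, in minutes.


λ = 60/13.4 = 4.4776 /hr
μ = 60/8.3 = 7.2289 /hr
ρ = λ/μ = 4.4776/7.2289 = 0.6194
Wq = ρ/(μ−λ) = 0.6194/(7.2289−4.4776) = 0.22513 hr
In minutes: 0.22513·60 = 13.508 min

Final: 13.508 min


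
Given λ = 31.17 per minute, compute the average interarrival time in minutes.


Mean interarrival time = 1/λ = 1/31.17 minute = 0.03208 minute
In minutes: 0.03208 × 1 = 0.03208 min

Final: 0.03208 min


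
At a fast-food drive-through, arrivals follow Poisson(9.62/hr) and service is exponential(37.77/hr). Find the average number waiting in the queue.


ρ = 9.62/37.77 = 0.2547
Lq = ρ²/(1−ρ) = 0.06487/0.7453 = 0.08704

Final: 0.08704


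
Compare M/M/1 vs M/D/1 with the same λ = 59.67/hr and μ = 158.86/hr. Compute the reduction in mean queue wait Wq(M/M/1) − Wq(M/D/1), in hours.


ρ = 59.67/158.86 = 0.3756
Wq(M/M/1) = ρ/(μ−λ) = 0.3756/99.19 = 0.003787 hr
Wq(M/D/1) = ρ/(2(μ−λ)) = 0.001893 hr
Savings = 0.003787 − 0.001893 = 0.001893 hr

Final: 0.001893 hr


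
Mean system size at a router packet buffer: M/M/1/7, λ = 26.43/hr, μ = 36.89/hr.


ρ = 26.43/36.89 = 0.7165
L = ρ[1 − (K+1)ρ^K + Kρ^(K+1)] / [(1−ρ)(1−ρ^(K+1))]
Numerator: 0.7165·(1 − 8·0.096899 + 7·0.069424) = 0.509237
Denominator: (0.2835)·(0.930576) = 0.263861
L = 0.509237/0.263861 = 1.9299

Final: 1.9299


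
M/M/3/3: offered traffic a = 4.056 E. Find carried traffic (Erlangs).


B(3,4.056) = 0.455730 (Erlang-B)
Carried load = a(1 − B) = 4.056·(1 − 0.455730) = 4.056·0.544270 = 2.2076 E

Final: 2.2076 Erlangs


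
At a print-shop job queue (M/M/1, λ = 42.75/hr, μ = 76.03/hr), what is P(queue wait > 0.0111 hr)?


ρ = 42.75/76.03 = 0.5623
P(Wq > t) = ρ·e^{−(μ−λ)t} = 0.5623·e^{−0.3694}
= 0.5623·0.691143 = 0.388615

Final: 0.388615


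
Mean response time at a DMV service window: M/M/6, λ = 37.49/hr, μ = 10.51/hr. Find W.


a = 3.5671; ρ = 0.5945; P₀ = 0.026948
Lq = P₀·a^c·ρ/(c!(1−ρ)²) = 0.27879
Wq = Lq/λ = 0.27879/37.49 = 0.007436 hr
W = Wq + 1/μ = 0.007436 + 0.09515 = 0.10258 hr

Final: 0.10258 hr


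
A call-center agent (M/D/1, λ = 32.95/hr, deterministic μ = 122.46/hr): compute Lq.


ρ = 32.95/122.46 = 0.2691
M/D/1: Lq = ρ²/(2(1−ρ)) = 0.07240/(2·0.7309) = 0.04952

Final: 0.04952
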